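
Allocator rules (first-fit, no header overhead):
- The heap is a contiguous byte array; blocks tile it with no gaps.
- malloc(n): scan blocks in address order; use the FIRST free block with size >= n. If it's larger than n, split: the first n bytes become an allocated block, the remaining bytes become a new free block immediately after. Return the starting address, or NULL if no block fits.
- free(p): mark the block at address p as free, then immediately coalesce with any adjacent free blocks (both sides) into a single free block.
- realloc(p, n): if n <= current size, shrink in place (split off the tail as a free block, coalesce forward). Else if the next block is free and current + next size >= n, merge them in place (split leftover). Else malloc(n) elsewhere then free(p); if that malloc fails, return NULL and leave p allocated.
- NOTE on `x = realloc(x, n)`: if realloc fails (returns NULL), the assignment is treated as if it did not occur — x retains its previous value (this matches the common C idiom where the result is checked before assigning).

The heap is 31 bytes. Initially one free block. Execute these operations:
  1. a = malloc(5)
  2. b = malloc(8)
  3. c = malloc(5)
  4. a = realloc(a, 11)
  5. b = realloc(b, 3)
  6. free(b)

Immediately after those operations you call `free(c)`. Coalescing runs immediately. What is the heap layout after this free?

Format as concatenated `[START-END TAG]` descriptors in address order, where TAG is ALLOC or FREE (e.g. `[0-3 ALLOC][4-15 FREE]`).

Op 1: a = malloc(5) -> a = 0; heap: [0-4 ALLOC][5-30 FREE]
Op 2: b = malloc(8) -> b = 5; heap: [0-4 ALLOC][5-12 ALLOC][13-30 FREE]
Op 3: c = malloc(5) -> c = 13; heap: [0-4 ALLOC][5-12 ALLOC][13-17 ALLOC][18-30 FREE]
Op 4: a = realloc(a, 11) -> a = 18; heap: [0-4 FREE][5-12 ALLOC][13-17 ALLOC][18-28 ALLOC][29-30 FREE]
Op 5: b = realloc(b, 3) -> b = 5; heap: [0-4 FREE][5-7 ALLOC][8-12 FREE][13-17 ALLOC][18-28 ALLOC][29-30 FREE]
Op 6: free(b) -> (freed b); heap: [0-12 FREE][13-17 ALLOC][18-28 ALLOC][29-30 FREE]
free(c): c = 13 -> block [13-17 ALLOC]; mark free, coalesce with adjacent free neighbors -> [0-17 FREE][18-28 ALLOC][29-30 FREE]

Answer: [0-17 FREE][18-28 ALLOC][29-30 FREE]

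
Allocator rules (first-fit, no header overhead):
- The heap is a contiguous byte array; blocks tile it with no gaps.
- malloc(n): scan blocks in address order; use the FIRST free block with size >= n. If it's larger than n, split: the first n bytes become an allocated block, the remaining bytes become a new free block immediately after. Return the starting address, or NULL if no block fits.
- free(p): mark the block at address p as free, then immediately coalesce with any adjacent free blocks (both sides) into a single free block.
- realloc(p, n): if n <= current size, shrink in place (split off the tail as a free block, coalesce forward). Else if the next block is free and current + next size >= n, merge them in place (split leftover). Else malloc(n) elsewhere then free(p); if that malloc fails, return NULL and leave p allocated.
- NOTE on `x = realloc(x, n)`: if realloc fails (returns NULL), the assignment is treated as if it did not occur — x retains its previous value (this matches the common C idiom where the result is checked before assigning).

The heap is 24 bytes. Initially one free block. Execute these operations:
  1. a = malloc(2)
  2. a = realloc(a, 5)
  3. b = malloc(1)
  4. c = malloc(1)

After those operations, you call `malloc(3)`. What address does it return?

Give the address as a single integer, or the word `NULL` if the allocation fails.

Answer: 7

Derivation:
Op 1: a = malloc(2) -> a = 0; heap: [0-1 ALLOC][2-23 FREE]
Op 2: a = realloc(a, 5) -> a = 0; heap: [0-4 ALLOC][5-23 FREE]
Op 3: b = malloc(1) -> b = 5; heap: [0-4 ALLOC][5-5 ALLOC][6-23 FREE]
Op 4: c = malloc(1) -> c = 6; heap: [0-4 ALLOC][5-5 ALLOC][6-6 ALLOC][7-23 FREE]
malloc(3): first-fit scan over [0-4 ALLOC][5-5 ALLOC][6-6 ALLOC][7-23 FREE] -> 7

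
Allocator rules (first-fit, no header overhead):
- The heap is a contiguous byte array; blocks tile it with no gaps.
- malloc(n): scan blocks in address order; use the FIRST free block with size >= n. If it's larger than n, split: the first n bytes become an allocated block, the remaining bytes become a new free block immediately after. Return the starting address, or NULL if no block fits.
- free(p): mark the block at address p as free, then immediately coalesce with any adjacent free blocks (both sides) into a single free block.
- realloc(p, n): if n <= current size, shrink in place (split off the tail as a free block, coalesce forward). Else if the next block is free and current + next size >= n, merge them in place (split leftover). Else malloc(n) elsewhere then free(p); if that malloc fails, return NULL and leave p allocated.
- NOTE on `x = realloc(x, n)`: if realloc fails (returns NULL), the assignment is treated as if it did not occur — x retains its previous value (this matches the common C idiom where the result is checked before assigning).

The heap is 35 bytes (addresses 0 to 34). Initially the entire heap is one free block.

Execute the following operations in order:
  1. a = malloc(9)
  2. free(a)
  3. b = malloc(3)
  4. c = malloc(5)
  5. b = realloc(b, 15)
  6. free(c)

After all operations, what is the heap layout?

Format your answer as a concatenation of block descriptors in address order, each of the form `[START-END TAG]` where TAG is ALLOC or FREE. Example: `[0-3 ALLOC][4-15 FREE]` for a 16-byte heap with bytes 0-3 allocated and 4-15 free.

Answer: [0-7 FREE][8-22 ALLOC][23-34 FREE]

Derivation:
Op 1: a = malloc(9) -> a = 0; heap: [0-8 ALLOC][9-34 FREE]
Op 2: free(a) -> (freed a); heap: [0-34 FREE]
Op 3: b = malloc(3) -> b = 0; heap: [0-2 ALLOC][3-34 FREE]
Op 4: c = malloc(5) -> c = 3; heap: [0-2 ALLOC][3-7 ALLOC][8-34 FREE]
Op 5: b = realloc(b, 15) -> b = 8; heap: [0-2 FREE][3-7 ALLOC][8-22 ALLOC][23-34 FREE]
Op 6: free(c) -> (freed c); heap: [0-7 FREE][8-22 ALLOC][23-34 FREE]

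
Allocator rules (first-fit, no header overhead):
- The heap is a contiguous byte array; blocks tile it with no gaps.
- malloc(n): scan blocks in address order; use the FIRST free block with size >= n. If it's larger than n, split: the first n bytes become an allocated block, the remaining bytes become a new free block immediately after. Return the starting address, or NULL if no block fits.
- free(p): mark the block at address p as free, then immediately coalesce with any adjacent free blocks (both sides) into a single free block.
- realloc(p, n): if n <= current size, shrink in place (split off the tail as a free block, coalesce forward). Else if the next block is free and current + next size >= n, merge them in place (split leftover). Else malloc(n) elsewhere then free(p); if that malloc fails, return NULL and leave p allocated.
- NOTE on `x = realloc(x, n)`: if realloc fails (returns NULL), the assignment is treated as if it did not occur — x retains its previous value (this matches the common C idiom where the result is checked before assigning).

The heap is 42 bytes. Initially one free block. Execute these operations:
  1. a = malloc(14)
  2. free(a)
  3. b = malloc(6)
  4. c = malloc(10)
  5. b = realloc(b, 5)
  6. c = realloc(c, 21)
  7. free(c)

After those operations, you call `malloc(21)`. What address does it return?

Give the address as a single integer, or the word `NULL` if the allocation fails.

Answer: 5

Derivation:
Op 1: a = malloc(14) -> a = 0; heap: [0-13 ALLOC][14-41 FREE]
Op 2: free(a) -> (freed a); heap: [0-41 FREE]
Op 3: b = malloc(6) -> b = 0; heap: [0-5 ALLOC][6-41 FREE]
Op 4: c = malloc(10) -> c = 6; heap: [0-5 ALLOC][6-15 ALLOC][16-41 FREE]
Op 5: b = realloc(b, 5) -> b = 0; heap: [0-4 ALLOC][5-5 FREE][6-15 ALLOC][16-41 FREE]
Op 6: c = realloc(c, 21) -> c = 6; heap: [0-4 ALLOC][5-5 FREE][6-26 ALLOC][27-41 FREE]
Op 7: free(c) -> (freed c); heap: [0-4 ALLOC][5-41 FREE]
malloc(21): first-fit scan over [0-4 ALLOC][5-41 FREE] -> 5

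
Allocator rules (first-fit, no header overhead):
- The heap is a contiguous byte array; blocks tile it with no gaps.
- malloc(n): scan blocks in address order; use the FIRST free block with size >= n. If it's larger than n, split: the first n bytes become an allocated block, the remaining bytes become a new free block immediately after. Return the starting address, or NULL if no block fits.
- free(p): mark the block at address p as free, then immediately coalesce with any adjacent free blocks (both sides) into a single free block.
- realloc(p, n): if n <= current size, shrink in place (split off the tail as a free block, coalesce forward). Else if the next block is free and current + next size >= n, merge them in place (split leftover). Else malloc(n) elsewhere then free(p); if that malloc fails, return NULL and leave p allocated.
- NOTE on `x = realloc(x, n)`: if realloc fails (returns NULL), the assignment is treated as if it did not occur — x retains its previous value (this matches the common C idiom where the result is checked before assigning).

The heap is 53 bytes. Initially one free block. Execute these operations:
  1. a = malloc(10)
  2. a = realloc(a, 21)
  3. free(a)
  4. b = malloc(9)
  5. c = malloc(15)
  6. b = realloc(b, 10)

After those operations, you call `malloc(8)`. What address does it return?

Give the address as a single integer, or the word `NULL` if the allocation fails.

Op 1: a = malloc(10) -> a = 0; heap: [0-9 ALLOC][10-52 FREE]
Op 2: a = realloc(a, 21) -> a = 0; heap: [0-20 ALLOC][21-52 FREE]
Op 3: free(a) -> (freed a); heap: [0-52 FREE]
Op 4: b = malloc(9) -> b = 0; heap: [0-8 ALLOC][9-52 FREE]
Op 5: c = malloc(15) -> c = 9; heap: [0-8 ALLOC][9-23 ALLOC][24-52 FREE]
Op 6: b = realloc(b, 10) -> b = 24; heap: [0-8 FREE][9-23 ALLOC][24-33 ALLOC][34-52 FREE]
malloc(8): first-fit scan over [0-8 FREE][9-23 ALLOC][24-33 ALLOC][34-52 FREE] -> 0

Answer: 0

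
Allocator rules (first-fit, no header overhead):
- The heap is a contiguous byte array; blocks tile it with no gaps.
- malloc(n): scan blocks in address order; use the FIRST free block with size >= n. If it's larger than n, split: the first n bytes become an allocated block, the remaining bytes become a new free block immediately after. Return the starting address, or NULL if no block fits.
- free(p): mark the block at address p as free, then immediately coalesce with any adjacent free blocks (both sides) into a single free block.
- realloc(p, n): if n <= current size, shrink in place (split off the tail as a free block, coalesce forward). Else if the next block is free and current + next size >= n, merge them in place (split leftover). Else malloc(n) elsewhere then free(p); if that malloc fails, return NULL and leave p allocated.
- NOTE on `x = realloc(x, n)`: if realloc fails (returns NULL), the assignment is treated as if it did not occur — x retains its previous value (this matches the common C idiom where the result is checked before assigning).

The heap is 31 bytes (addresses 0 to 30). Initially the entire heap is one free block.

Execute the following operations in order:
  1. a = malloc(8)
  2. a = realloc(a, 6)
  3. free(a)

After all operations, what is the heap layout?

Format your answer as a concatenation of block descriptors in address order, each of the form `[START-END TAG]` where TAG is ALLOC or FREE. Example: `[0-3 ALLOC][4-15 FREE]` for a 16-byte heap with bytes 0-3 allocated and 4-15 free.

Answer: [0-30 FREE]

Derivation:
Op 1: a = malloc(8) -> a = 0; heap: [0-7 ALLOC][8-30 FREE]
Op 2: a = realloc(a, 6) -> a = 0; heap: [0-5 ALLOC][6-30 FREE]
Op 3: free(a) -> (freed a); heap: [0-30 FREE]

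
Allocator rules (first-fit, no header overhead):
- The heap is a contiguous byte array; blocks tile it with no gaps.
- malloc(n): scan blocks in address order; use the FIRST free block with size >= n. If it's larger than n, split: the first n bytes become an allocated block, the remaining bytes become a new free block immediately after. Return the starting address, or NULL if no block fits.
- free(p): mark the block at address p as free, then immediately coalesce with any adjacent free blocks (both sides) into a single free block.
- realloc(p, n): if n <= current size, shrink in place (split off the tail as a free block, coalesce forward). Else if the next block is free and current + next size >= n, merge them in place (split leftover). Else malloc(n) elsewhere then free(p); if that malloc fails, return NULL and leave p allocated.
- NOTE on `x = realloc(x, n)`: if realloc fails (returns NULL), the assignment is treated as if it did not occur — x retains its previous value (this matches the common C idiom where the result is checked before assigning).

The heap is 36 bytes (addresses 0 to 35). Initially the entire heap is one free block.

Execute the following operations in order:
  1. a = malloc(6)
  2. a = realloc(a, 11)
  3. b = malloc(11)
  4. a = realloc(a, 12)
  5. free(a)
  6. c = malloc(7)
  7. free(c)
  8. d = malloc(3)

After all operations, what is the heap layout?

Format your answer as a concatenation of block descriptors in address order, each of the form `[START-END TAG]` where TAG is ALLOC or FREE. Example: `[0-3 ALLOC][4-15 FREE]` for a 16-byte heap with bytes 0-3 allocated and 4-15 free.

Answer: [0-2 ALLOC][3-10 FREE][11-21 ALLOC][22-35 FREE]

Derivation:
Op 1: a = malloc(6) -> a = 0; heap: [0-5 ALLOC][6-35 FREE]
Op 2: a = realloc(a, 11) -> a = 0; heap: [0-10 ALLOC][11-35 FREE]
Op 3: b = malloc(11) -> b = 11; heap: [0-10 ALLOC][11-21 ALLOC][22-35 FREE]
Op 4: a = realloc(a, 12) -> a = 22; heap: [0-10 FREE][11-21 ALLOC][22-33 ALLOC][34-35 FREE]
Op 5: free(a) -> (freed a); heap: [0-10 FREE][11-21 ALLOC][22-35 FREE]
Op 6: c = malloc(7) -> c = 0; heap: [0-6 ALLOC][7-10 FREE][11-21 ALLOC][22-35 FREE]
Op 7: free(c) -> (freed c); heap: [0-10 FREE][11-21 ALLOC][22-35 FREE]
Op 8: d = malloc(3) -> d = 0; heap: [0-2 ALLOC][3-10 FREE][11-21 ALLOC][22-35 FREE]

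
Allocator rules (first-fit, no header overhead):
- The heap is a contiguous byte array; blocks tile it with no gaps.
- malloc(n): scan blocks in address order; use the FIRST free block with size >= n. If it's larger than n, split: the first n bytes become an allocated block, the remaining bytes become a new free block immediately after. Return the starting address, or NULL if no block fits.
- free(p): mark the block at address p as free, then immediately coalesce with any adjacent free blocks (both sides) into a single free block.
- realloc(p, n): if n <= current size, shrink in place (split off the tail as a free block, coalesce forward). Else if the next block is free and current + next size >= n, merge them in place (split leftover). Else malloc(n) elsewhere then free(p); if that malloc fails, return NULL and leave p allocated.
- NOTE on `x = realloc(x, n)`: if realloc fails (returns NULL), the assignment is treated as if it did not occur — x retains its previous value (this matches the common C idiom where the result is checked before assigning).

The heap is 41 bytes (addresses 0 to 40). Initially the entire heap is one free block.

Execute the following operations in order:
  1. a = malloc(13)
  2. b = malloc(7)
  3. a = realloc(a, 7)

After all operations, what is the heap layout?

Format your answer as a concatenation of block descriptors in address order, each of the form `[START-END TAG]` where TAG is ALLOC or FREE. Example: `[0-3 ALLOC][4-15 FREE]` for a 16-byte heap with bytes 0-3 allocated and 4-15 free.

Answer: [0-6 ALLOC][7-12 FREE][13-19 ALLOC][20-40 FREE]

Derivation:
Op 1: a = malloc(13) -> a = 0; heap: [0-12 ALLOC][13-40 FREE]
Op 2: b = malloc(7) -> b = 13; heap: [0-12 ALLOC][13-19 ALLOC][20-40 FREE]
Op 3: a = realloc(a, 7) -> a = 0; heap: [0-6 ALLOC][7-12 FREE][13-19 ALLOC][20-40 FREE]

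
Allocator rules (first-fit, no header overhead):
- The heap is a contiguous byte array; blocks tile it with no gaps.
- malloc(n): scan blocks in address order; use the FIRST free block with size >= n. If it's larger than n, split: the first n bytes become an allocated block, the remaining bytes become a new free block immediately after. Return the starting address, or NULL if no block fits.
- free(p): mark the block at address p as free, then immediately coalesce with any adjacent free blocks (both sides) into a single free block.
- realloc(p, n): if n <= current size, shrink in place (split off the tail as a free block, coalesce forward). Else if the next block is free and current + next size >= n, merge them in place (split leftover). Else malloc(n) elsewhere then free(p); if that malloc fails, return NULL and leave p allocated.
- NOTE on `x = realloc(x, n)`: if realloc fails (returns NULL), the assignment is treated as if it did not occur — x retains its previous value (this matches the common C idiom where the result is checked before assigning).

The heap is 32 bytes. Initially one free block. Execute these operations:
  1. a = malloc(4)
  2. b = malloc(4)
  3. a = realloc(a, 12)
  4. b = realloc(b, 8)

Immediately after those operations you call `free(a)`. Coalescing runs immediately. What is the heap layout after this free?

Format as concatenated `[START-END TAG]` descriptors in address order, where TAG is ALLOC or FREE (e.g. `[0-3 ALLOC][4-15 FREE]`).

Answer: [0-19 FREE][20-27 ALLOC][28-31 FREE]

Derivation:
Op 1: a = malloc(4) -> a = 0; heap: [0-3 ALLOC][4-31 FREE]
Op 2: b = malloc(4) -> b = 4; heap: [0-3 ALLOC][4-7 ALLOC][8-31 FREE]
Op 3: a = realloc(a, 12) -> a = 8; heap: [0-3 FREE][4-7 ALLOC][8-19 ALLOC][20-31 FREE]
Op 4: b = realloc(b, 8) -> b = 20; heap: [0-7 FREE][8-19 ALLOC][20-27 ALLOC][28-31 FREE]
free(a): a = 8 -> block [8-19 ALLOC]; mark free, coalesce with adjacent free neighbors -> [0-19 FREE][20-27 ALLOC][28-31 FREE]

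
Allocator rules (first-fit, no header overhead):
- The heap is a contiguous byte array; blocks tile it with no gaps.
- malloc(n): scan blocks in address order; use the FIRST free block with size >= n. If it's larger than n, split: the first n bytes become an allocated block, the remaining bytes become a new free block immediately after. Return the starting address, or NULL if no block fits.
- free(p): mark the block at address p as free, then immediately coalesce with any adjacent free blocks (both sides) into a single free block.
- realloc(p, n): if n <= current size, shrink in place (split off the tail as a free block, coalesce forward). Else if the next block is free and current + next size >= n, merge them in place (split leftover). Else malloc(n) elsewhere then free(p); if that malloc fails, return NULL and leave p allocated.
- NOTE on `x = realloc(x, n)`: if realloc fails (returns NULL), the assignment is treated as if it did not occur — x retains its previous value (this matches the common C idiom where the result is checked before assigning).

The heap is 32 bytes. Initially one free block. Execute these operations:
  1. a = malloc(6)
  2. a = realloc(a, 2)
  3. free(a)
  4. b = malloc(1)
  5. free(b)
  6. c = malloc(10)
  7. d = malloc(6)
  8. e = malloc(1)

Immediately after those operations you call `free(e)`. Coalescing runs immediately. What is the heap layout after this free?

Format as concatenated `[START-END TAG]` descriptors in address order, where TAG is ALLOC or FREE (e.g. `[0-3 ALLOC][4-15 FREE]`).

Answer: [0-9 ALLOC][10-15 ALLOC][16-31 FREE]

Derivation:
Op 1: a = malloc(6) -> a = 0; heap: [0-5 ALLOC][6-31 FREE]
Op 2: a = realloc(a, 2) -> a = 0; heap: [0-1 ALLOC][2-31 FREE]
Op 3: free(a) -> (freed a); heap: [0-31 FREE]
Op 4: b = malloc(1) -> b = 0; heap: [0-0 ALLOC][1-31 FREE]
Op 5: free(b) -> (freed b); heap: [0-31 FREE]
Op 6: c = malloc(10) -> c = 0; heap: [0-9 ALLOC][10-31 FREE]
Op 7: d = malloc(6) -> d = 10; heap: [0-9 ALLOC][10-15 ALLOC][16-31 FREE]
Op 8: e = malloc(1) -> e = 16; heap: [0-9 ALLOC][10-15 ALLOC][16-16 ALLOC][17-31 FREE]
free(e): e = 16 -> block [16-16 ALLOC]; mark free, coalesce with adjacent free neighbors -> [0-9 ALLOC][10-15 ALLOC][16-31 FREE]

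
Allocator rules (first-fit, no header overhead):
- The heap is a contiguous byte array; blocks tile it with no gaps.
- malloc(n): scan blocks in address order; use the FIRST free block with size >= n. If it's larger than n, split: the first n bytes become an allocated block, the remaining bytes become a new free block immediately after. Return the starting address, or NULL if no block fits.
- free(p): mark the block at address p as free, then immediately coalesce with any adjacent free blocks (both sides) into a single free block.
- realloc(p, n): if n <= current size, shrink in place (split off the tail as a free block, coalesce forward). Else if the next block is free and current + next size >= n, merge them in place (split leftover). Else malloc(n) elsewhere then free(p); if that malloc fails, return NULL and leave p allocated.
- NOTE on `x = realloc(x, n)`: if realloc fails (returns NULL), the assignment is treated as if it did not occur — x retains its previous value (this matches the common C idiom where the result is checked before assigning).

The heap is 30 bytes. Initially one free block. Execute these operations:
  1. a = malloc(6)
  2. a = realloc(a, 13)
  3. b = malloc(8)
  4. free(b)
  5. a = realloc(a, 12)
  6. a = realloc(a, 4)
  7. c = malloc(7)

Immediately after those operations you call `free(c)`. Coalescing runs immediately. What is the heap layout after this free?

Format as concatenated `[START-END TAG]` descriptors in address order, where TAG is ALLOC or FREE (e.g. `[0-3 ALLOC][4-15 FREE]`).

Op 1: a = malloc(6) -> a = 0; heap: [0-5 ALLOC][6-29 FREE]
Op 2: a = realloc(a, 13) -> a = 0; heap: [0-12 ALLOC][13-29 FREE]
Op 3: b = malloc(8) -> b = 13; heap: [0-12 ALLOC][13-20 ALLOC][21-29 FREE]
Op 4: free(b) -> (freed b); heap: [0-12 ALLOC][13-29 FREE]
Op 5: a = realloc(a, 12) -> a = 0; heap: [0-11 ALLOC][12-29 FREE]
Op 6: a = realloc(a, 4) -> a = 0; heap: [0-3 ALLOC][4-29 FREE]
Op 7: c = malloc(7) -> c = 4; heap: [0-3 ALLOC][4-10 ALLOC][11-29 FREE]
free(c): c = 4 -> block [4-10 ALLOC]; mark free, coalesce with adjacent free neighbors -> [0-3 ALLOC][4-29 FREE]

Answer: [0-3 ALLOC][4-29 FREE]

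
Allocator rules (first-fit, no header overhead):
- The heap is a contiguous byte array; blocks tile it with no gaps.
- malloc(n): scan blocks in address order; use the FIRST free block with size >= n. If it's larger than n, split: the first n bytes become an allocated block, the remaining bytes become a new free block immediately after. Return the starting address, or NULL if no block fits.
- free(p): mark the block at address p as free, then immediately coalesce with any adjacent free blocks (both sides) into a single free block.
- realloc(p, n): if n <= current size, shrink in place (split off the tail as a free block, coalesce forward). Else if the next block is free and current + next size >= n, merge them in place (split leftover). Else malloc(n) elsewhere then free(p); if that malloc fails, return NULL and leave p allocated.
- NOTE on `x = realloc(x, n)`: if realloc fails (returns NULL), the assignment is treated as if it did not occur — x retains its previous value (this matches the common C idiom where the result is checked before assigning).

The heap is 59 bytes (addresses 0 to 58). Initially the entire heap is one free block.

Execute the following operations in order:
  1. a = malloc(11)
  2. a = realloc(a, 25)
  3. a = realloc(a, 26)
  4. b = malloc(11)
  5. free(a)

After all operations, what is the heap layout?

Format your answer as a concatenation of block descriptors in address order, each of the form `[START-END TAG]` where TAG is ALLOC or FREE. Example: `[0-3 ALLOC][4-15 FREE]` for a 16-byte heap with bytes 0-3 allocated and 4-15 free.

Op 1: a = malloc(11) -> a = 0; heap: [0-10 ALLOC][11-58 FREE]
Op 2: a = realloc(a, 25) -> a = 0; heap: [0-24 ALLOC][25-58 FREE]
Op 3: a = realloc(a, 26) -> a = 0; heap: [0-25 ALLOC][26-58 FREE]
Op 4: b = malloc(11) -> b = 26; heap: [0-25 ALLOC][26-36 ALLOC][37-58 FREE]
Op 5: free(a) -> (freed a); heap: [0-25 FREE][26-36 ALLOC][37-58 FREE]

Answer: [0-25 FREE][26-36 ALLOC][37-58 FREE]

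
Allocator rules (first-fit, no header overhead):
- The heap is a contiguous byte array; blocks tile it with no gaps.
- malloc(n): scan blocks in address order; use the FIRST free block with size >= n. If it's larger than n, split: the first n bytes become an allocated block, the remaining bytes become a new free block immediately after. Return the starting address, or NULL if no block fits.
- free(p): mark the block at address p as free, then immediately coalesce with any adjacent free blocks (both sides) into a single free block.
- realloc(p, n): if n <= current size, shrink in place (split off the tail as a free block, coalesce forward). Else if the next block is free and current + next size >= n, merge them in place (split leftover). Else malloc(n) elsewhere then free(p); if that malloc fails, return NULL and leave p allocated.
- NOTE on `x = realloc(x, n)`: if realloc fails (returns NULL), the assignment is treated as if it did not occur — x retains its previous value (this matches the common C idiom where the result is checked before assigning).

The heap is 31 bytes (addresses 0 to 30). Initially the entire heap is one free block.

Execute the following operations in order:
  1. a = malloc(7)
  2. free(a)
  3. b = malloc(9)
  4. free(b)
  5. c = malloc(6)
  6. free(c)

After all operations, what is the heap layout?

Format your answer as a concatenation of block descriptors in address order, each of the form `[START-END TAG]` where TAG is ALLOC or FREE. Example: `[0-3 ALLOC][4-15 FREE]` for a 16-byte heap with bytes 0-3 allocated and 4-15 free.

Answer: [0-30 FREE]

Derivation:
Op 1: a = malloc(7) -> a = 0; heap: [0-6 ALLOC][7-30 FREE]
Op 2: free(a) -> (freed a); heap: [0-30 FREE]
Op 3: b = malloc(9) -> b = 0; heap: [0-8 ALLOC][9-30 FREE]
Op 4: free(b) -> (freed b); heap: [0-30 FREE]
Op 5: c = malloc(6) -> c = 0; heap: [0-5 ALLOC][6-30 FREE]
Op 6: free(c) -> (freed c); heap: [0-30 FREE]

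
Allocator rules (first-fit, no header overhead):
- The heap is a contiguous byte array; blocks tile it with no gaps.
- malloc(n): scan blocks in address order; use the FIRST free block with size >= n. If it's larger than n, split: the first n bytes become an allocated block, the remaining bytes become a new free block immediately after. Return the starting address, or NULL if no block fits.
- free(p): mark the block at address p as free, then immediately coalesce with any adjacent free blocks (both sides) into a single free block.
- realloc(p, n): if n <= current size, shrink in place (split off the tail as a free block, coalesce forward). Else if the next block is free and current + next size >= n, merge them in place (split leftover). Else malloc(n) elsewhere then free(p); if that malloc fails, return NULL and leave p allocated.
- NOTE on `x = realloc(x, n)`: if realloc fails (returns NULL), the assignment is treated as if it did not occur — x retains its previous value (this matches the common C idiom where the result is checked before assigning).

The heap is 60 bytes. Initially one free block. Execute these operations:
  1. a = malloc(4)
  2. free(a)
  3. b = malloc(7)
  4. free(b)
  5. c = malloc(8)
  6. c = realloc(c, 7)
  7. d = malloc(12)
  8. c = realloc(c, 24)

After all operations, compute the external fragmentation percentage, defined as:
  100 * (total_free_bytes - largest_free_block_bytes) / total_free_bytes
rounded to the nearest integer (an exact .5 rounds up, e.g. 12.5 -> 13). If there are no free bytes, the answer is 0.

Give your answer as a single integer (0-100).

Op 1: a = malloc(4) -> a = 0; heap: [0-3 ALLOC][4-59 FREE]
Op 2: free(a) -> (freed a); heap: [0-59 FREE]
Op 3: b = malloc(7) -> b = 0; heap: [0-6 ALLOC][7-59 FREE]
Op 4: free(b) -> (freed b); heap: [0-59 FREE]
Op 5: c = malloc(8) -> c = 0; heap: [0-7 ALLOC][8-59 FREE]
Op 6: c = realloc(c, 7) -> c = 0; heap: [0-6 ALLOC][7-59 FREE]
Op 7: d = malloc(12) -> d = 7; heap: [0-6 ALLOC][7-18 ALLOC][19-59 FREE]
Op 8: c = realloc(c, 24) -> c = 19; heap: [0-6 FREE][7-18 ALLOC][19-42 ALLOC][43-59 FREE]
Free blocks: [7 17] total_free=24 largest=17 -> 100*(24-17)/24 = 700/24 ≈ 29.167 -> rounds to 29

Answer: 29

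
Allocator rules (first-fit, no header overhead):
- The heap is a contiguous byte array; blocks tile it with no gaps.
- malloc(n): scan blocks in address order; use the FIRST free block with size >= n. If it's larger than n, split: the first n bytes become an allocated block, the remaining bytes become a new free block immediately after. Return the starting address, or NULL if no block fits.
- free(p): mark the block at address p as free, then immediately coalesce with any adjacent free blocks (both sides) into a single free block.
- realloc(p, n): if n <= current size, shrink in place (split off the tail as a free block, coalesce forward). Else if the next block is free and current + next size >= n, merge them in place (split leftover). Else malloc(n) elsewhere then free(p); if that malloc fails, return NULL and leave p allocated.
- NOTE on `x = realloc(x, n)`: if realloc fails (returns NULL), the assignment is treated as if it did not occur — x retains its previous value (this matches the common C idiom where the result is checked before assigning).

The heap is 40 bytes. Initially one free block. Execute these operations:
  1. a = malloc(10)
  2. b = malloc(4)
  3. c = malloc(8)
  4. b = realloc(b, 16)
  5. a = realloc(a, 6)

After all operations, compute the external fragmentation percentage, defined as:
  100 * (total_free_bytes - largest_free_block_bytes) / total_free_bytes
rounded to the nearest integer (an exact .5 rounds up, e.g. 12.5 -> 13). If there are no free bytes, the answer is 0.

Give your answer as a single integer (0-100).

Op 1: a = malloc(10) -> a = 0; heap: [0-9 ALLOC][10-39 FREE]
Op 2: b = malloc(4) -> b = 10; heap: [0-9 ALLOC][10-13 ALLOC][14-39 FREE]
Op 3: c = malloc(8) -> c = 14; heap: [0-9 ALLOC][10-13 ALLOC][14-21 ALLOC][22-39 FREE]
Op 4: b = realloc(b, 16) -> b = 22; heap: [0-9 ALLOC][10-13 FREE][14-21 ALLOC][22-37 ALLOC][38-39 FREE]
Op 5: a = realloc(a, 6) -> a = 0; heap: [0-5 ALLOC][6-13 FREE][14-21 ALLOC][22-37 ALLOC][38-39 FREE]
Free blocks: [8 2] total_free=10 largest=8 -> 100*(10-8)/10 = 200/10 = 20

Answer: 20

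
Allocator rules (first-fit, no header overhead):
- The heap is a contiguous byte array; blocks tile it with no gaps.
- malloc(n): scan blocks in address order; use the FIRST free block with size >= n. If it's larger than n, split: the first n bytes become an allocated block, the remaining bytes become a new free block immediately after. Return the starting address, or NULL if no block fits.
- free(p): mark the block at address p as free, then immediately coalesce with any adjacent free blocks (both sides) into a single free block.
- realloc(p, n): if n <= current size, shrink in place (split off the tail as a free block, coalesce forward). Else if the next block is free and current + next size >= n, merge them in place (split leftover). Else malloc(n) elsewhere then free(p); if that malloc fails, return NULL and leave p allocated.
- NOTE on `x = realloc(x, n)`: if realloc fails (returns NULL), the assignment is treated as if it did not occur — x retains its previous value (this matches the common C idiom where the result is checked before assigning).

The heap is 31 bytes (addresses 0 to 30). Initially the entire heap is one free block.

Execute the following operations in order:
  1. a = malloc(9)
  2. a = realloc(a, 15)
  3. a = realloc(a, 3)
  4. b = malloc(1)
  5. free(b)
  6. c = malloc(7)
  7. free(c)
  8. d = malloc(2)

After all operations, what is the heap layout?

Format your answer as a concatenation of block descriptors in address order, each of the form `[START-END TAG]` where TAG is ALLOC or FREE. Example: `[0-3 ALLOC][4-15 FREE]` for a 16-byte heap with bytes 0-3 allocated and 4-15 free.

Op 1: a = malloc(9) -> a = 0; heap: [0-8 ALLOC][9-30 FREE]
Op 2: a = realloc(a, 15) -> a = 0; heap: [0-14 ALLOC][15-30 FREE]
Op 3: a = realloc(a, 3) -> a = 0; heap: [0-2 ALLOC][3-30 FREE]
Op 4: b = malloc(1) -> b = 3; heap: [0-2 ALLOC][3-3 ALLOC][4-30 FREE]
Op 5: free(b) -> (freed b); heap: [0-2 ALLOC][3-30 FREE]
Op 6: c = malloc(7) -> c = 3; heap: [0-2 ALLOC][3-9 ALLOC][10-30 FREE]
Op 7: free(c) -> (freed c); heap: [0-2 ALLOC][3-30 FREE]
Op 8: d = malloc(2) -> d = 3; heap: [0-2 ALLOC][3-4 ALLOC][5-30 FREE]

Answer: [0-2 ALLOC][3-4 ALLOC][5-30 FREE]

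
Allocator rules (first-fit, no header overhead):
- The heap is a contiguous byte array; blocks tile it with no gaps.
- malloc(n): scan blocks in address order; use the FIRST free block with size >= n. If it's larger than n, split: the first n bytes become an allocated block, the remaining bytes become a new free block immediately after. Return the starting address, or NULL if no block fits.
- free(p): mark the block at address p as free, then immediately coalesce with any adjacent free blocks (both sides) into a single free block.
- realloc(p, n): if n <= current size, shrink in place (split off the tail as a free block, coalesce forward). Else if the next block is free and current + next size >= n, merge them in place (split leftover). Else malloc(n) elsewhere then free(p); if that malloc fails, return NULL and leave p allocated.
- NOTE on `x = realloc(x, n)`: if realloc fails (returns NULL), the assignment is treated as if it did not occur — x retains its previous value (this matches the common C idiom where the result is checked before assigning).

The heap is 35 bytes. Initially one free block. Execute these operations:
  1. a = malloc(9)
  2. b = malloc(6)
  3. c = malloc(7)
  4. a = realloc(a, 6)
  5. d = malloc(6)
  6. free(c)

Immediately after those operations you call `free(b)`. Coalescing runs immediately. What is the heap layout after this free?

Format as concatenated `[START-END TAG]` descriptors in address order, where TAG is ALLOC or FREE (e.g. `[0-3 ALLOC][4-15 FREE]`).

Op 1: a = malloc(9) -> a = 0; heap: [0-8 ALLOC][9-34 FREE]
Op 2: b = malloc(6) -> b = 9; heap: [0-8 ALLOC][9-14 ALLOC][15-34 FREE]
Op 3: c = malloc(7) -> c = 15; heap: [0-8 ALLOC][9-14 ALLOC][15-21 ALLOC][22-34 FREE]
Op 4: a = realloc(a, 6) -> a = 0; heap: [0-5 ALLOC][6-8 FREE][9-14 ALLOC][15-21 ALLOC][22-34 FREE]
Op 5: d = malloc(6) -> d = 22; heap: [0-5 ALLOC][6-8 FREE][9-14 ALLOC][15-21 ALLOC][22-27 ALLOC][28-34 FREE]
Op 6: free(c) -> (freed c); heap: [0-5 ALLOC][6-8 FREE][9-14 ALLOC][15-21 FREE][22-27 ALLOC][28-34 FREE]
free(b): b = 9 -> block [9-14 ALLOC]; mark free, coalesce with adjacent free neighbors -> [0-5 ALLOC][6-21 FREE][22-27 ALLOC][28-34 FREE]

Answer: [0-5 ALLOC][6-21 FREE][22-27 ALLOC][28-34 FREE]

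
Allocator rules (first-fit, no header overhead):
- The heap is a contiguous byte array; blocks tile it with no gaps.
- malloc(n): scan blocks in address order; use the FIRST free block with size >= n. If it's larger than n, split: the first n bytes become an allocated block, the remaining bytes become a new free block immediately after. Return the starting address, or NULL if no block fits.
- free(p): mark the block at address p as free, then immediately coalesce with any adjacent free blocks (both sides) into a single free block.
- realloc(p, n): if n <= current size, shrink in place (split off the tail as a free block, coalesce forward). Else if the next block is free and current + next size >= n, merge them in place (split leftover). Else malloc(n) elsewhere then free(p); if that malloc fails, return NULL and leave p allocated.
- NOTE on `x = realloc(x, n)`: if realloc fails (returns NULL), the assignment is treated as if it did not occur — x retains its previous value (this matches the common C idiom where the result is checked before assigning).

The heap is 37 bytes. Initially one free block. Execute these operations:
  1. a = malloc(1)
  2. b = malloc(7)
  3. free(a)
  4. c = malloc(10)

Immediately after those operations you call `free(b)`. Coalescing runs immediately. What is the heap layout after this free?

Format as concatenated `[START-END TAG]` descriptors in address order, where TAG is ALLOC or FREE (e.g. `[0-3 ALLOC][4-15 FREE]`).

Op 1: a = malloc(1) -> a = 0; heap: [0-0 ALLOC][1-36 FREE]
Op 2: b = malloc(7) -> b = 1; heap: [0-0 ALLOC][1-7 ALLOC][8-36 FREE]
Op 3: free(a) -> (freed a); heap: [0-0 FREE][1-7 ALLOC][8-36 FREE]
Op 4: c = malloc(10) -> c = 8; heap: [0-0 FREE][1-7 ALLOC][8-17 ALLOC][18-36 FREE]
free(b): b = 1 -> block [1-7 ALLOC]; mark free, coalesce with adjacent free neighbors -> [0-7 FREE][8-17 ALLOC][18-36 FREE]

Answer: [0-7 FREE][8-17 ALLOC][18-36 FREE]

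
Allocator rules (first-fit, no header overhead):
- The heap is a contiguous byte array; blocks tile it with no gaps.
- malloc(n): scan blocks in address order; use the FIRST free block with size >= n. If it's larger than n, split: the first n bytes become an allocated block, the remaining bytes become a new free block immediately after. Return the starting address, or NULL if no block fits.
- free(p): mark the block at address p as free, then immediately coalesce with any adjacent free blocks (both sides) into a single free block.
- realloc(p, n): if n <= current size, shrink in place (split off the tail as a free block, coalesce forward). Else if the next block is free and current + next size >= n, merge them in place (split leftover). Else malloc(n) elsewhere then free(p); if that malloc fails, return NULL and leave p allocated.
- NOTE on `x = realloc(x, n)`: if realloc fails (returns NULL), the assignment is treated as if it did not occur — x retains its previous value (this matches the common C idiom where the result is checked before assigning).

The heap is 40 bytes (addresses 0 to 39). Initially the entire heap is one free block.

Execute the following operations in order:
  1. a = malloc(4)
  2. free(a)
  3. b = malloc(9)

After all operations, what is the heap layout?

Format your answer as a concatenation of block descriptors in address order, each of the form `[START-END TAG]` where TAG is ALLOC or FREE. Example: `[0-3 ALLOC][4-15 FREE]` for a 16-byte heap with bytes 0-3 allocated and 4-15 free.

Op 1: a = malloc(4) -> a = 0; heap: [0-3 ALLOC][4-39 FREE]
Op 2: free(a) -> (freed a); heap: [0-39 FREE]
Op 3: b = malloc(9) -> b = 0; heap: [0-8 ALLOC][9-39 FREE]

Answer: [0-8 ALLOC][9-39 FREE]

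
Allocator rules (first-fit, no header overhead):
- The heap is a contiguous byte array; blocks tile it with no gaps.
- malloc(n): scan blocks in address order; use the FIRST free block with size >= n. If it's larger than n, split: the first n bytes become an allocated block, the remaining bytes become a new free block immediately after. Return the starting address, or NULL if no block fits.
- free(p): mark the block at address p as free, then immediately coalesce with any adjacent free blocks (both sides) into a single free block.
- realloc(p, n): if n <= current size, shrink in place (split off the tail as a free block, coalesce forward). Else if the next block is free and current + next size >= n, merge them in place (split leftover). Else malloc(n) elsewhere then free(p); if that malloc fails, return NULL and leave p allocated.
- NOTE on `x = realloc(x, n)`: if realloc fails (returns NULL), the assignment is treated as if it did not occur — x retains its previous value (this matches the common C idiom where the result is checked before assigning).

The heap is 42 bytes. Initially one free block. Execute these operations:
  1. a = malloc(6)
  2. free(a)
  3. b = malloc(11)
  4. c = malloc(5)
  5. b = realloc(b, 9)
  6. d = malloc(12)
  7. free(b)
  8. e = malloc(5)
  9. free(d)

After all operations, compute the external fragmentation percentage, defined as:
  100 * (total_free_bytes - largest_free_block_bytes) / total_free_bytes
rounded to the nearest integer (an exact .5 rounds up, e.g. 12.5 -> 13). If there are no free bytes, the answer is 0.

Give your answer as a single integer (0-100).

Answer: 19

Derivation:
Op 1: a = malloc(6) -> a = 0; heap: [0-5 ALLOC][6-41 FREE]
Op 2: free(a) -> (freed a); heap: [0-41 FREE]
Op 3: b = malloc(11) -> b = 0; heap: [0-10 ALLOC][11-41 FREE]
Op 4: c = malloc(5) -> c = 11; heap: [0-10 ALLOC][11-15 ALLOC][16-41 FREE]
Op 5: b = realloc(b, 9) -> b = 0; heap: [0-8 ALLOC][9-10 FREE][11-15 ALLOC][16-41 FREE]
Op 6: d = malloc(12) -> d = 16; heap: [0-8 ALLOC][9-10 FREE][11-15 ALLOC][16-27 ALLOC][28-41 FREE]
Op 7: free(b) -> (freed b); heap: [0-10 FREE][11-15 ALLOC][16-27 ALLOC][28-41 FREE]
Op 8: e = malloc(5) -> e = 0; heap: [0-4 ALLOC][5-10 FREE][11-15 ALLOC][16-27 ALLOC][28-41 FREE]
Op 9: free(d) -> (freed d); heap: [0-4 ALLOC][5-10 FREE][11-15 ALLOC][16-41 FREE]
Free blocks: [6 26] total_free=32 largest=26 -> 100*(32-26)/32 = 600/32 = 18.75 -> rounds to 19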